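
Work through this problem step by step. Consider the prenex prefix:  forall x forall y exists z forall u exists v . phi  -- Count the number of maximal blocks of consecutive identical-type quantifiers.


Quantifier-type sequence: A A E A E  (A=forall, E=exists)
Group into maximal same-type runs:
  Ax2 | Ex1 | Ax1 | Ex1
Number of blocks = 4

4


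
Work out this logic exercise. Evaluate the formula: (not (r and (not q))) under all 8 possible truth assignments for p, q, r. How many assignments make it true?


Check all 8 assignments:
p=0, q=0, r=0: 1
p=0, q=0, r=1: 0
p=0, q=1, r=0: 1
p=0, q=1, r=1: 1
p=1, q=0, r=0: 1
p=1, q=0, r=1: 0
p=1, q=1, r=0: 1
p=1, q=1, r=1: 1
Count of True = 6

6


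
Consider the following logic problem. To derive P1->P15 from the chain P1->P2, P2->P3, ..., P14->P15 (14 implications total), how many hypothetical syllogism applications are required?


With 14 implications in a chain connecting 15 propositions:
P1->P2, P2->P3, ..., P14->P15
Steps needed = (number of implications) - 1 = 14 - 1 = 13

13


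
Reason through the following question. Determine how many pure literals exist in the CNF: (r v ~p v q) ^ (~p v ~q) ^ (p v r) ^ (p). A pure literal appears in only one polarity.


Check each variable for pure literal status:
p: mixed (not pure)
q: mixed (not pure)
r: pure positive
Pure literal count = 1

1


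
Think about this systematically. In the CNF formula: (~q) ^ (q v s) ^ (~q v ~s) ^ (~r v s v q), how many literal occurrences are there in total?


Counting literals in each clause:
Clause 1: 1 literal(s)
Clause 2: 2 literal(s)
Clause 3: 2 literal(s)
Clause 4: 3 literal(s)
Total = 8

8


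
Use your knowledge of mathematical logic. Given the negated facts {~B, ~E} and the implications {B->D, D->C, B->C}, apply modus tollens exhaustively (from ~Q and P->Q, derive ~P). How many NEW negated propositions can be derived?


Initial negated facts: {~B, ~E}
Apply modus tollens to closure:
  (no implication fires)
Final negated: {~B, ~E}
New negations: {(none)}
Count = 0

0


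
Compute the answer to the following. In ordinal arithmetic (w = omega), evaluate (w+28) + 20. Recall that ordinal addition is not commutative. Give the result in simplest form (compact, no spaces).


Compute (w+28) + 20.
Ordinal + is associative but NOT commutative; for finite n>0, n + w = w but w + n stays w+n.
By associativity: (w+28) + 20 = w + (28+20) = w+48.
Result = w+48

w+48


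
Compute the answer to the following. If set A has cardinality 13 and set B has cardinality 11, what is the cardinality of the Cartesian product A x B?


The Cartesian product A x B contains all ordered pairs (a, b).
|A x B| = |A| * |B| = 13 * 11 = 143

143


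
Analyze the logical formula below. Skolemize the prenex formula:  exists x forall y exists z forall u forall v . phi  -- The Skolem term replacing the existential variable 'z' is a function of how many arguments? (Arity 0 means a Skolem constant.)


Quantifier prefix: exists x forall y exists z forall u forall v
'z' is existentially quantified at position 3.
Universal variables preceding it: y
Skolem function arity = 1

1


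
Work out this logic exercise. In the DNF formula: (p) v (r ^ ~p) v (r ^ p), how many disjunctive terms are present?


A DNF formula is a disjunction of terms (conjunctions).
Terms are separated by v.
Counting the disjuncts: 3 terms.

3


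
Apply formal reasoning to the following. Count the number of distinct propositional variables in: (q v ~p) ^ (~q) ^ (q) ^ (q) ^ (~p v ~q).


Identify each variable that appears in the formula.
Variables found: p, q
Count = 2

2


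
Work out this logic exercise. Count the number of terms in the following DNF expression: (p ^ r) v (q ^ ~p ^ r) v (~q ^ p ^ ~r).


A DNF formula is a disjunction of terms (conjunctions).
Terms are separated by v.
Counting the disjuncts: 3 terms.

3


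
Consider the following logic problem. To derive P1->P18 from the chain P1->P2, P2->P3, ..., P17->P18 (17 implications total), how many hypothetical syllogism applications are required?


With 17 implications in a chain connecting 18 propositions:
P1->P2, P2->P3, ..., P17->P18
Steps needed = (number of implications) - 1 = 17 - 1 = 16

16


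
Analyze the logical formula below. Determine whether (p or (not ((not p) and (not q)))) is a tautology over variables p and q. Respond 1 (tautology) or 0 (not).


Check all 4 assignments:
p=0, q=0: 0
p=0, q=1: 1
p=1, q=0: 1
p=1, q=1: 1
Satisfying count = 3/4.
Tautology iff count = 4: no.

0


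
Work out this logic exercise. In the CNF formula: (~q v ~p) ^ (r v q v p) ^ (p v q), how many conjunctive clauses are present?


A CNF formula is a conjunction of clauses.
Clauses are separated by ^.
Counting the conjuncts: 3 clauses.

3


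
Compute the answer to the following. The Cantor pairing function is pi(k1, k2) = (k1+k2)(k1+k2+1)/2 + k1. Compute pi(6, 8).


k1 + k2 = 14
(k1+k2)(k1+k2+1)/2 = 14 * 15 / 2 = 105
pi = 105 + 6 = 111

111


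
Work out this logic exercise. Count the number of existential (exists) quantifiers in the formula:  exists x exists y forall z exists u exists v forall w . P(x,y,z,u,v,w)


Quantifier prefix: exists x exists y forall z exists u exists v forall w
Mark each quantifier type:
  E E U E E U
Universal count = 2, Existential count = 4
Asked for existential (exists) quantifiers: 4

4


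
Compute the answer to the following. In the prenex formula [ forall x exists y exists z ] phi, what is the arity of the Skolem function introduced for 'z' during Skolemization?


Quantifier prefix: forall x exists y exists z
'z' is existentially quantified at position 3.
Universal variables preceding it: x
Skolem function arity = 1

1


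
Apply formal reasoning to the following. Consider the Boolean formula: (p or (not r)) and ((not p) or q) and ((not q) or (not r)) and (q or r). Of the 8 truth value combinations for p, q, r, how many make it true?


Evaluate all 8 assignments for p, q, r:
p=0, q=0, r=0: 0
p=0, q=0, r=1: 0
p=0, q=1, r=0: 1
p=0, q=1, r=1: 0
p=1, q=0, r=0: 0
p=1, q=0, r=1: 0
p=1, q=1, r=0: 1
p=1, q=1, r=1: 0
Satisfying count = 2

2


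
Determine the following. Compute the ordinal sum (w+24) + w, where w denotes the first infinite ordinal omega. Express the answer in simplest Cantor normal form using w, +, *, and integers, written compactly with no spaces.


Compute (w+24) + w.
Ordinal + is associative but NOT commutative; for finite n>0, n + w = w but w + n stays w+n.
(w+24) + w = w + (24+w) = w + w = w*2 (the finite tail 24 is absorbed by the right w).
Result = w*2

w*2


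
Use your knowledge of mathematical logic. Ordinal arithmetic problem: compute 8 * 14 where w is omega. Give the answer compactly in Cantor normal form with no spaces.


Compute 8 * 14.
Ordinal * is associative and left-distributive over +, but NOT commutative; for finite n>1, n*w = w but w*n stays w*n.
Both finite; ordinal * agrees with natural *: 8 * 14 = 112.
Result = 112

112


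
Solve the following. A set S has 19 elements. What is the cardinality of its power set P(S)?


The power set of a set with n elements has 2^n elements.
|P(S)| = 2^19 = 524288

524288


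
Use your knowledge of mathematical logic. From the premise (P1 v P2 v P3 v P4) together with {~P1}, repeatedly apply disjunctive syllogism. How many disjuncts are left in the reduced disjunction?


Original disjuncts (4): P1, P2, P3, P4
Negated (eliminate): ~P1
Remaining disjuncts: P2, P3, P4
Count = 4 - 1 = 3

3


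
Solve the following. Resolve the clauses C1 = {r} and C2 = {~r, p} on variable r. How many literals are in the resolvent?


Remove r from C1 and ~r from C2.
C1 remainder: {}
C2 remainder: {p}
Union (resolvent): {p}
Resolvent has 1 literal(s).

1


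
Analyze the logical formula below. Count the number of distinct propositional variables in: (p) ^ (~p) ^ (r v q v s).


Identify each variable that appears in the formula.
Variables found: p, q, r, s
Count = 4

4


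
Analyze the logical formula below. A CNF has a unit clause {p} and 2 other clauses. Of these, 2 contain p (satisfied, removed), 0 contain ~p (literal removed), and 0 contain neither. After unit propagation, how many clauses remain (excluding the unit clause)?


Satisfied (removed): 2
Shortened (remain): 0
Unchanged (remain): 0
Remaining = 0 + 0 = 0

0


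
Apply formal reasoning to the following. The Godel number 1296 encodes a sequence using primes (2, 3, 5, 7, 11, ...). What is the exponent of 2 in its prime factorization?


Factorize 1296 by dividing by 2 repeatedly.
Division steps: 2 divides 1296 exactly 4 time(s).
Exponent of 2 = 4

4


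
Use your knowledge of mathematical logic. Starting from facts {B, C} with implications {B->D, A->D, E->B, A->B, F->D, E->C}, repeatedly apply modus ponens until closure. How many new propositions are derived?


Initial facts: {B, C}
Apply modus ponens to closure:
  B and B->D  =>  D
Final known: {B, C, D}
New propositions: {D}
Count = 1

1


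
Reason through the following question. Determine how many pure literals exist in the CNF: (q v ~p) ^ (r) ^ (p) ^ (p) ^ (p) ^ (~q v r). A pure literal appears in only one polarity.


Check each variable for pure literal status:
p: mixed (not pure)
q: mixed (not pure)
r: pure positive
Pure literal count = 1

1


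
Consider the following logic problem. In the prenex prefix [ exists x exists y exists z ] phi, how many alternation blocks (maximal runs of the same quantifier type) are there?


Quantifier-type sequence: E E E  (A=forall, E=exists)
Group into maximal same-type runs:
  Ex3
Number of blocks = 1

1


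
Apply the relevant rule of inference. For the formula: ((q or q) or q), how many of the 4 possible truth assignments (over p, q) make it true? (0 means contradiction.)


Check all 4 assignments:
p=0, q=0: 0
p=0, q=1: 1
p=1, q=0: 0
p=1, q=1: 1
Count of True = 2

2


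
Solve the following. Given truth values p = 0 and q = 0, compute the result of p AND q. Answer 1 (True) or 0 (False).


p = 0, q = 0
Operation: p AND q
Evaluate: 0 AND 0 = 0

0


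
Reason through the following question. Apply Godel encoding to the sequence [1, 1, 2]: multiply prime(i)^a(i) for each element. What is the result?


Encode each element as an exponent of the corresponding prime:
  2^1 = 2
  3^1 = 3
  5^2 = 25
Product = 2 * 3 * 25 = 150

150


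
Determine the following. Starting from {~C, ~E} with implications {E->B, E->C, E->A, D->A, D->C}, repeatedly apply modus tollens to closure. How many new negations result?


Initial negated facts: {~C, ~E}
Apply modus tollens to closure:
  ~C and D->C  =>  ~D
Final negated: {~C, ~D, ~E}
New negations: {~D}
Count = 1

1


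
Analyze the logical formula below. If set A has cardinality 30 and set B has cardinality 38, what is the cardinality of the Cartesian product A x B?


The Cartesian product A x B contains all ordered pairs (a, b).
|A x B| = |A| * |B| = 30 * 38 = 1140

1140


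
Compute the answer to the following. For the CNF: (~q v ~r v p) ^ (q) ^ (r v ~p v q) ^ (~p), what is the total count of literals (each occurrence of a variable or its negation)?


Counting literals in each clause:
Clause 1: 3 literal(s)
Clause 2: 1 literal(s)
Clause 3: 3 literal(s)
Clause 4: 1 literal(s)
Total = 8

8


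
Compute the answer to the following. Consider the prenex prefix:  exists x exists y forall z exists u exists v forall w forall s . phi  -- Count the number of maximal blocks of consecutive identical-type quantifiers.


Quantifier-type sequence: E E A E E A A  (A=forall, E=exists)
Group into maximal same-type runs:
  Ex2 | Ax1 | Ex2 | Ax2
Number of blocks = 4

4


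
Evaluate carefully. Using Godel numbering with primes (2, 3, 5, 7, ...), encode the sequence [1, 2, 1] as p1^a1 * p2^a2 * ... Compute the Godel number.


Encode each element as an exponent of the corresponding prime:
  2^1 = 2
  3^2 = 9
  5^1 = 5
Product = 2 * 9 * 5 = 90

90


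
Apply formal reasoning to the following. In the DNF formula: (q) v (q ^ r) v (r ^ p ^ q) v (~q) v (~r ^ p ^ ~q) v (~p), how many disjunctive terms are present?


A DNF formula is a disjunction of terms (conjunctions).
Terms are separated by v.
Counting the disjuncts: 6 terms.

6


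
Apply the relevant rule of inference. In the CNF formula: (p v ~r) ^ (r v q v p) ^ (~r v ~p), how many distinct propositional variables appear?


Identify each variable that appears in the formula.
Variables found: p, q, r
Count = 3

3


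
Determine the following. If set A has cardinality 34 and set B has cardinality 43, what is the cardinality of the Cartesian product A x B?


The Cartesian product A x B contains all ordered pairs (a, b).
|A x B| = |A| * |B| = 34 * 43 = 1462

1462


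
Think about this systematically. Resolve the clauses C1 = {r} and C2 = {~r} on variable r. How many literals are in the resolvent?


Remove r from C1 and ~r from C2.
C1 remainder: {}
C2 remainder: {}
Union (resolvent): {} (empty clause)
Resolvent has 0 literal(s).

0


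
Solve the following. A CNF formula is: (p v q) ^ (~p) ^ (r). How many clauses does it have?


A CNF formula is a conjunction of clauses.
Clauses are separated by ^.
Counting the conjuncts: 3 clauses.

3


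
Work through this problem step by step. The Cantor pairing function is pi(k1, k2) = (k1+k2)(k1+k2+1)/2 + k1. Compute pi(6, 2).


k1 + k2 = 8
(k1+k2)(k1+k2+1)/2 = 8 * 9 / 2 = 36
pi = 36 + 6 = 42

42


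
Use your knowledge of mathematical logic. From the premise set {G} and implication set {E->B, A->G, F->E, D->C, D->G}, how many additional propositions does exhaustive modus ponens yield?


Initial facts: {G}
Apply modus ponens to closure:
  (no implication fires)
Final known: {G}
New propositions: {(none)}
Count = 0

0


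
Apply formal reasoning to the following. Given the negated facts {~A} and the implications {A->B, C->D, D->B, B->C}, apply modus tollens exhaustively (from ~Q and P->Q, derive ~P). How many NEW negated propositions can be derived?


Initial negated facts: {~A}
Apply modus tollens to closure:
  (no implication fires)
Final negated: {~A}
New negations: {(none)}
Count = 0

0


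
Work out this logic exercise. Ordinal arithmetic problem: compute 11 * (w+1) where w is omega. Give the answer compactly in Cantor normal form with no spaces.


Compute 11 * (w+1).
Ordinal * is associative and left-distributive over +, but NOT commutative; for finite n>1, n*w = w but w*n stays w*n.
By left-distributivity: 11 * (w+1) = 11*w + 11*1 = w + 11 = w+11.
Result = w+11

w+11


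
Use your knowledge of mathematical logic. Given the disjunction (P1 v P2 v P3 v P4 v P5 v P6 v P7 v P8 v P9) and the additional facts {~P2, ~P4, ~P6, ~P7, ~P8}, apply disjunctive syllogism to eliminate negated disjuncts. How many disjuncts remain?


Original disjuncts (9): P1, P2, P3, P4, P5, P6, P7, P8, P9
Negated (eliminate): ~P2, ~P4, ~P6, ~P7, ~P8
Remaining disjuncts: P1, P3, P5, P9
Count = 9 - 5 = 4

4


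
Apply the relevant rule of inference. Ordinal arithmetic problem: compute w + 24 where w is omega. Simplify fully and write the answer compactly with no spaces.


Compute w + 24.
Ordinal + is associative but NOT commutative; for finite n>0, n + w = w but w + n stays w+n.
w + 24 is already in normal form (a successor ordinal beyond w).
Result = w+24

w+24


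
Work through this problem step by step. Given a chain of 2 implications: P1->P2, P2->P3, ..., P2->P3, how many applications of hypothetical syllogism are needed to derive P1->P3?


With 2 implications in a chain connecting 3 propositions:
P1->P2, P2->P3, ..., P2->P3
Steps needed = (number of implications) - 1 = 2 - 1 = 1

1


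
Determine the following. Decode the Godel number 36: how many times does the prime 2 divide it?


Factorize 36 by dividing by 2 repeatedly.
Division steps: 2 divides 36 exactly 2 time(s).
Exponent of 2 = 2

2


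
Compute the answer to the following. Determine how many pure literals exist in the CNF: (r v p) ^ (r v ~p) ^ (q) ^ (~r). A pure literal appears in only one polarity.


Check each variable for pure literal status:
p: mixed (not pure)
q: pure positive
r: mixed (not pure)
Pure literal count = 1

1


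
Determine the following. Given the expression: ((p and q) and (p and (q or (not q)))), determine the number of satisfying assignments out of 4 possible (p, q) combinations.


Check all 4 assignments:
p=0, q=0: 0
p=0, q=1: 0
p=1, q=0: 0
p=1, q=1: 1
Count of True = 1

1


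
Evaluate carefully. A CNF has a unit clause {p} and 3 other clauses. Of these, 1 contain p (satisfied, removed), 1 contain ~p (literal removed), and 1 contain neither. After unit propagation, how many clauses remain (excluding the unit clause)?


Satisfied (removed): 1
Shortened (remain): 1
Unchanged (remain): 1
Remaining = 1 + 1 = 2

2


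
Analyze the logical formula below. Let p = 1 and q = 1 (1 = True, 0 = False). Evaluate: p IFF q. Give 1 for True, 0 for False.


p = 1, q = 1
Operation: p IFF q
Evaluate: 1 IFF 1 = 1

1


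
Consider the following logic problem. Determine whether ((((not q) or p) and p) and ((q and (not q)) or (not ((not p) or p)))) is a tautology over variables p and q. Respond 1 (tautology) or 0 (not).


Check all 4 assignments:
p=0, q=0: 0
p=0, q=1: 0
p=1, q=0: 0
p=1, q=1: 0
Satisfying count = 0/4.
Tautology iff count = 4: no.

0


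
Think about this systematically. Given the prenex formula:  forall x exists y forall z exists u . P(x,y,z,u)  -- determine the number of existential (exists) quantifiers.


Quantifier prefix: forall x exists y forall z exists u
Mark each quantifier type:
  U E U E
Universal count = 2, Existential count = 2
Asked for existential (exists) quantifiers: 2

2


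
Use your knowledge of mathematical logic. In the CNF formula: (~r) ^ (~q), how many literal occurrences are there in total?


Counting literals in each clause:
Clause 1: 1 literal(s)
Clause 2: 1 literal(s)
Total = 2

2


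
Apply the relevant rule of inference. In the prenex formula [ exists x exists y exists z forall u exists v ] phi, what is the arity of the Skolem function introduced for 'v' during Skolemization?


Quantifier prefix: exists x exists y exists z forall u exists v
'v' is existentially quantified at position 5.
Universal variables preceding it: u
Skolem function arity = 1

1


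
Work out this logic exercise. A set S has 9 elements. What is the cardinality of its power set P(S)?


The power set of a set with n elements has 2^n elements.
|P(S)| = 2^9 = 512

512


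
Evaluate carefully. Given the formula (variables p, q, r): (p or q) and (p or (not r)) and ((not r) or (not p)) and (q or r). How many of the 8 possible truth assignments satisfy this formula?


Evaluate all 8 assignments for p, q, r:
p=0, q=0, r=0: 0
p=0, q=0, r=1: 0
p=0, q=1, r=0: 1
p=0, q=1, r=1: 0
p=1, q=0, r=0: 0
p=1, q=0, r=1: 0
p=1, q=1, r=0: 1
p=1, q=1, r=1: 0
Satisfying count = 2

2


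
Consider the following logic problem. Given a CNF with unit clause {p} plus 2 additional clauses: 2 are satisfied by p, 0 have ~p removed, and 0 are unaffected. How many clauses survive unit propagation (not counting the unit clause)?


Satisfied (removed): 2
Shortened (remain): 0
Unchanged (remain): 0
Remaining = 0 + 0 = 0

0


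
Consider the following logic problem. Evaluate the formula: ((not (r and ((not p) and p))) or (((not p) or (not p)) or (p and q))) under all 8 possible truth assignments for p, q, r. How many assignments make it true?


Check all 8 assignments:
p=0, q=0, r=0: 1
p=0, q=0, r=1: 1
p=0, q=1, r=0: 1
p=0, q=1, r=1: 1
p=1, q=0, r=0: 1
p=1, q=0, r=1: 1
p=1, q=1, r=0: 1
p=1, q=1, r=1: 1
Count of True = 8

8


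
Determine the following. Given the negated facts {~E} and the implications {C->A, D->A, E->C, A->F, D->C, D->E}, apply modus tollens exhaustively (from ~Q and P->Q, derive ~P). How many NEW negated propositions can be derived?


Initial negated facts: {~E}
Apply modus tollens to closure:
  ~E and D->E  =>  ~D
Final negated: {~D, ~E}
New negations: {~D}
Count = 1

1


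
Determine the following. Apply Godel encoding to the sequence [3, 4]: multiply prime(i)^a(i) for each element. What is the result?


Encode each element as an exponent of the corresponding prime:
  2^3 = 8
  3^4 = 81
Product = 8 * 81 = 648

648


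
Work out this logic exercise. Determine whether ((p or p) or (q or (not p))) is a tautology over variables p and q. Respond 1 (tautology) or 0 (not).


Check all 4 assignments:
p=0, q=0: 1
p=0, q=1: 1
p=1, q=0: 1
p=1, q=1: 1
Satisfying count = 4/4.
Tautology iff count = 4: yes.

1


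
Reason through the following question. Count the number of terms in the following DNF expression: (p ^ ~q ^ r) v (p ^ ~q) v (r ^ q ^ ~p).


A DNF formula is a disjunction of terms (conjunctions).
Terms are separated by v.
Counting the disjuncts: 3 terms.

3


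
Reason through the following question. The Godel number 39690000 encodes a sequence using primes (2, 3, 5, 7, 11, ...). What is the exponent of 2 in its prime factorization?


Factorize 39690000 by dividing by 2 repeatedly.
Division steps: 2 divides 39690000 exactly 4 time(s).
Exponent of 2 = 4

4


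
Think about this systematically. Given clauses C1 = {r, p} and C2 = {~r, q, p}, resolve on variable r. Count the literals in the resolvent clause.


Remove r from C1 and ~r from C2.
C1 remainder: {p}
C2 remainder: {q, p}
Union (resolvent): {p, q}
Resolvent has 2 literal(s).

2


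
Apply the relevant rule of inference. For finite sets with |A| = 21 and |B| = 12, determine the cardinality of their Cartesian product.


The Cartesian product A x B contains all ordered pairs (a, b).
|A x B| = |A| * |B| = 21 * 12 = 252

252


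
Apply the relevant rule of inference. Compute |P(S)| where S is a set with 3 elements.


The power set of a set with n elements has 2^n elements.
|P(S)| = 2^3 = 8

8


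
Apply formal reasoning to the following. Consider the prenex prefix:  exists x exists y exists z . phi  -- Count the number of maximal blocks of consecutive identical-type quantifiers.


Quantifier-type sequence: E E E  (A=forall, E=exists)
Group into maximal same-type runs:
  Ex3
Number of blocks = 1

1


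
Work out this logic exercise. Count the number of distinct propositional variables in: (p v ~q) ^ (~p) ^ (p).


Identify each variable that appears in the formula.
Variables found: p, q
Count = 2

2


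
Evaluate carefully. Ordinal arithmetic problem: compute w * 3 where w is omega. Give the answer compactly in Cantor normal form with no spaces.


Compute w * 3.
Ordinal * is associative and left-distributive over +, but NOT commutative; for finite n>1, n*w = w but w*n stays w*n.
w * 3 means 3 copies of w concatenated: w*3.
Result = w*3

w*3


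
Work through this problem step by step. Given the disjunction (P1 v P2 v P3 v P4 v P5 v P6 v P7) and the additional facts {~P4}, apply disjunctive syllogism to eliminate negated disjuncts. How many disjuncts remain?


Original disjuncts (7): P1, P2, P3, P4, P5, P6, P7
Negated (eliminate): ~P4
Remaining disjuncts: P1, P2, P3, P5, P6, P7
Count = 7 - 1 = 6

6


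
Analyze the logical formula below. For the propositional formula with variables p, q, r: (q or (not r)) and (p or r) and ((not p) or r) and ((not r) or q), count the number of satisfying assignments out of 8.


Evaluate all 8 assignments for p, q, r:
p=0, q=0, r=0: 0
p=0, q=0, r=1: 0
p=0, q=1, r=0: 0
p=0, q=1, r=1: 1
p=1, q=0, r=0: 0
p=1, q=0, r=1: 0
p=1, q=1, r=0: 0
p=1, q=1, r=1: 1
Satisfying count = 2

2


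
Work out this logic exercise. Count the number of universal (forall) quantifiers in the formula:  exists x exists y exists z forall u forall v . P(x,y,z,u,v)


Quantifier prefix: exists x exists y exists z forall u forall v
Mark each quantifier type:
  E E E U U
Universal count = 2, Existential count = 3
Asked for universal (forall) quantifiers: 2

2


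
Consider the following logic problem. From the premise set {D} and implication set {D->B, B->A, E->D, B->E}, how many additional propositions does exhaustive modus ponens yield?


Initial facts: {D}
Apply modus ponens to closure:
  D and D->B  =>  B
  B and B->A  =>  A
  B and B->E  =>  E
Final known: {A, B, D, E}
New propositions: {A, B, E}
Count = 3

3


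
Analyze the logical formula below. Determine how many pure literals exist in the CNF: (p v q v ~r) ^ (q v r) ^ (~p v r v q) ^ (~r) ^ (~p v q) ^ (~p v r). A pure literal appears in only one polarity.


Check each variable for pure literal status:
p: mixed (not pure)
q: pure positive
r: mixed (not pure)
Pure literal count = 1

1


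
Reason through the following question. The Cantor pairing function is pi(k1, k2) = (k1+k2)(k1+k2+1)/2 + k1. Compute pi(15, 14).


k1 + k2 = 29
(k1+k2)(k1+k2+1)/2 = 29 * 30 / 2 = 435
pi = 435 + 15 = 450

450


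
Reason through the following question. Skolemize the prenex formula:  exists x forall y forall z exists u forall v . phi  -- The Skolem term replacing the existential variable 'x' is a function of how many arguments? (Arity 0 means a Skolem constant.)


Quantifier prefix: exists x forall y forall z exists u forall v
'x' is existentially quantified at position 1.
No universal quantifiers precede it.
Skolem function arity = 0 (a Skolem constant)

0


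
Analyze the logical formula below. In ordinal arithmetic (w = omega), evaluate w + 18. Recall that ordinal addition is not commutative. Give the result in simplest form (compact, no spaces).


Compute w + 18.
Ordinal + is associative but NOT commutative; for finite n>0, n + w = w but w + n stays w+n.
w + 18 is already in normal form (a successor ordinal beyond w).
Result = w+18

w+18


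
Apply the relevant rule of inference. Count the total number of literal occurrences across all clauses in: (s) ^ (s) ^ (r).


Counting literals in each clause:
Clause 1: 1 literal(s)
Clause 2: 1 literal(s)
Clause 3: 1 literal(s)
Total = 3

3


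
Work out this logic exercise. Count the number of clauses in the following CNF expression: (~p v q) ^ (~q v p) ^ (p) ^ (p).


A CNF formula is a conjunction of clauses.
Clauses are separated by ^.
Counting the conjuncts: 4 clauses.

4


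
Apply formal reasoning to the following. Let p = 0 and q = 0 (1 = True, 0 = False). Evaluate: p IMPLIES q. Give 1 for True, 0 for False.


p = 0, q = 0
Operation: p IMPLIES q
Evaluate: 0 IMPLIES 0 = 1

1


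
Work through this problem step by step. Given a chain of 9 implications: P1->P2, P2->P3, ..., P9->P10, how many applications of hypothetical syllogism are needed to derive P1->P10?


With 9 implications in a chain connecting 10 propositions:
P1->P2, P2->P3, ..., P9->P10
Steps needed = (number of implications) - 1 = 9 - 1 = 8

8


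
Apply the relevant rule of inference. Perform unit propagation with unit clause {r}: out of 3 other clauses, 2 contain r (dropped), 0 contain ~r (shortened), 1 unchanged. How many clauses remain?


Satisfied (removed): 2
Shortened (remain): 0
Unchanged (remain): 1
Remaining = 0 + 1 = 1

1


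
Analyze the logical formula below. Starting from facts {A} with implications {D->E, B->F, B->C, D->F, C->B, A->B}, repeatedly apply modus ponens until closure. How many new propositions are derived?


Initial facts: {A}
Apply modus ponens to closure:
  A and A->B  =>  B
  B and B->F  =>  F
  B and B->C  =>  C
Final known: {A, B, C, F}
New propositions: {B, C, F}
Count = 3

3


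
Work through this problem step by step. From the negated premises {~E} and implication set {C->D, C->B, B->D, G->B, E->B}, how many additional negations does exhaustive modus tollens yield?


Initial negated facts: {~E}
Apply modus tollens to closure:
  (no implication fires)
Final negated: {~E}
New negations: {(none)}
Count = 0

0


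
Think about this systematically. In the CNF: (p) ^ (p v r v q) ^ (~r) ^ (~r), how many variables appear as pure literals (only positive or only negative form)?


Check each variable for pure literal status:
p: pure positive
q: pure positive
r: mixed (not pure)
Pure literal count = 2

2


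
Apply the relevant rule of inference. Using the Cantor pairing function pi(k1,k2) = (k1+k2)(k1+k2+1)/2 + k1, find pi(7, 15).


k1 + k2 = 22
(k1+k2)(k1+k2+1)/2 = 22 * 23 / 2 = 253
pi = 253 + 7 = 260

260


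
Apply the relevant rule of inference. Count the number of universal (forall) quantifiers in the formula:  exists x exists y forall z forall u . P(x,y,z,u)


Quantifier prefix: exists x exists y forall z forall u
Mark each quantifier type:
  E E U U
Universal count = 2, Existential count = 2
Asked for universal (forall) quantifiers: 2

2


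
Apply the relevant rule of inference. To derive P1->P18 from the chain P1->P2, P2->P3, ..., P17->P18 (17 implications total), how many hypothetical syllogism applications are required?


With 17 implications in a chain connecting 18 propositions:
P1->P2, P2->P3, ..., P17->P18
Steps needed = (number of implications) - 1 = 17 - 1 = 16

16


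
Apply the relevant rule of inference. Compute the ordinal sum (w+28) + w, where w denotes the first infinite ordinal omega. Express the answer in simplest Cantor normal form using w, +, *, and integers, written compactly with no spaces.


Compute (w+28) + w.
Ordinal + is associative but NOT commutative; for finite n>0, n + w = w but w + n stays w+n.
(w+28) + w = w + (28+w) = w + w = w*2 (the finite tail 28 is absorbed by the right w).
Result = w*2

w*2


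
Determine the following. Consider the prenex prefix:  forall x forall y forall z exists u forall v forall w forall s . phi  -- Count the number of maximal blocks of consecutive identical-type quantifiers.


Quantifier-type sequence: A A A E A A A  (A=forall, E=exists)
Group into maximal same-type runs:
  Ax3 | Ex1 | Ax3
Number of blocks = 3

3


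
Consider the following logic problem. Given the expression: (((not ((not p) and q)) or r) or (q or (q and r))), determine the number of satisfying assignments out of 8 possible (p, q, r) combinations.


Check all 8 assignments:
p=0, q=0, r=0: 1
p=0, q=0, r=1: 1
p=0, q=1, r=0: 1
p=0, q=1, r=1: 1
p=1, q=0, r=0: 1
p=1, q=0, r=1: 1
p=1, q=1, r=0: 1
p=1, q=1, r=1: 1
Count of True = 8

8


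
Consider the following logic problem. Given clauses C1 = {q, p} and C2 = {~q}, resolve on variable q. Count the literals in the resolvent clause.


Remove q from C1 and ~q from C2.
C1 remainder: {p}
C2 remainder: {}
Union (resolvent): {p}
Resolvent has 1 literal(s).

1


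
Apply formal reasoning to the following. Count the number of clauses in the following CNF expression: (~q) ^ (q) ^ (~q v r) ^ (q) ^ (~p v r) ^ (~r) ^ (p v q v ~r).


A CNF formula is a conjunction of clauses.
Clauses are separated by ^.
Counting the conjuncts: 7 clauses.

7


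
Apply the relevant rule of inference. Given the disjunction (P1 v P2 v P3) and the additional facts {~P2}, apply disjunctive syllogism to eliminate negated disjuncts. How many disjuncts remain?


Original disjuncts (3): P1, P2, P3
Negated (eliminate): ~P2
Remaining disjuncts: P1, P3
Count = 3 - 1 = 2

2


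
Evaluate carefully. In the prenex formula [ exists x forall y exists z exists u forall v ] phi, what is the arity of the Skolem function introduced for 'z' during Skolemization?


Quantifier prefix: exists x forall y exists z exists u forall v
'z' is existentially quantified at position 3.
Universal variables preceding it: y
Skolem function arity = 1

1


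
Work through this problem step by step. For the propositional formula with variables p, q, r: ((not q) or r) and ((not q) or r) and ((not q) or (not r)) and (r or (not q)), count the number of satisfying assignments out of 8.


Evaluate all 8 assignments for p, q, r:
p=0, q=0, r=0: 1
p=0, q=0, r=1: 1
p=0, q=1, r=0: 0
p=0, q=1, r=1: 0
p=1, q=0, r=0: 1
p=1, q=0, r=1: 1
p=1, q=1, r=0: 0
p=1, q=1, r=1: 0
Satisfying count = 4

4


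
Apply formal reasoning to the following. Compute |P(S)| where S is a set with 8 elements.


The power set of a set with n elements has 2^n elements.
|P(S)| = 2^8 = 256

256


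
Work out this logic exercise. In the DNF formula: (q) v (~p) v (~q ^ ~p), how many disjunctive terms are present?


A DNF formula is a disjunction of terms (conjunctions).
Terms are separated by v.
Counting the disjuncts: 3 terms.

3


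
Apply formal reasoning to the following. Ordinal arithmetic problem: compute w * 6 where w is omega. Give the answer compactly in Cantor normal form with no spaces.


Compute w * 6.
Ordinal * is associative and left-distributive over +, but NOT commutative; for finite n>1, n*w = w but w*n stays w*n.
w * 6 means 6 copies of w concatenated: w*6.
Result = w*6

w*6


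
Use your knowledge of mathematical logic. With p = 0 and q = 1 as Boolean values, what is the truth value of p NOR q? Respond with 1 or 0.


p = 0, q = 1
Operation: p NOR q
Evaluate: 0 NOR 1 = 0

0


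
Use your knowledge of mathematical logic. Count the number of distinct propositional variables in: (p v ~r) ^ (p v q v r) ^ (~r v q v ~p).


Identify each variable that appears in the formula.
Variables found: p, q, r
Count = 3

3


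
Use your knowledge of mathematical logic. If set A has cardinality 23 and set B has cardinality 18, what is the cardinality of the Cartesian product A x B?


The Cartesian product A x B contains all ordered pairs (a, b).
|A x B| = |A| * |B| = 23 * 18 = 414

414


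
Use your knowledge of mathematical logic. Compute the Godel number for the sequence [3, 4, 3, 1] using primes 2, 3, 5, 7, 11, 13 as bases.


Encode each element as an exponent of the corresponding prime:
  2^3 = 8
  3^4 = 81
  5^3 = 125
  7^1 = 7
Product = 8 * 81 * 125 * 7 = 567000

567000


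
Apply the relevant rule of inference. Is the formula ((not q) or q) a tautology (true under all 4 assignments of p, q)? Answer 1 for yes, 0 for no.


Check all 4 assignments:
p=0, q=0: 1
p=0, q=1: 1
p=1, q=0: 1
p=1, q=1: 1
Satisfying count = 4/4.
Tautology iff count = 4: yes.

1


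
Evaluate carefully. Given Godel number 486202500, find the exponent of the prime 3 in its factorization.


Factorize 486202500 by dividing by 3 repeatedly.
Division steps: 3 divides 486202500 exactly 4 time(s).
Exponent of 3 = 4

4


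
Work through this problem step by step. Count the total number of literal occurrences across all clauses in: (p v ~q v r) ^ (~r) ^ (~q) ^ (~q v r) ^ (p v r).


Counting literals in each clause:
Clause 1: 3 literal(s)
Clause 2: 1 literal(s)
Clause 3: 1 literal(s)
Clause 4: 2 literal(s)
Clause 5: 2 literal(s)
Total = 9

9


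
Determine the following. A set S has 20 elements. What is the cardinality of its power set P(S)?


The power set of a set with n elements has 2^n elements.
|P(S)| = 2^20 = 1048576

1048576


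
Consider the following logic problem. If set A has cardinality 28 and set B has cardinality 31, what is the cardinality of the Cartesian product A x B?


The Cartesian product A x B contains all ordered pairs (a, b).
|A x B| = |A| * |B| = 28 * 31 = 868

868


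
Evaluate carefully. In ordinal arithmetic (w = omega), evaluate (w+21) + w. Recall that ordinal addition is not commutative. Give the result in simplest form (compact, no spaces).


Compute (w+21) + w.
Ordinal + is associative but NOT commutative; for finite n>0, n + w = w but w + n stays w+n.
(w+21) + w = w + (21+w) = w + w = w*2 (the finite tail 21 is absorbed by the right w).
Result = w*2

w*2


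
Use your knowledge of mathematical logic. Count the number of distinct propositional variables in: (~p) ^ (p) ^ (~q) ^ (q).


Identify each variable that appears in the formula.
Variables found: p, q
Count = 2

2


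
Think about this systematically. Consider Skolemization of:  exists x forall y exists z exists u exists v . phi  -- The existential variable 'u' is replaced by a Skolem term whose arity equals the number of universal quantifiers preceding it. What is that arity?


Quantifier prefix: exists x forall y exists z exists u exists v
'u' is existentially quantified at position 4.
Universal variables preceding it: y
Skolem function arity = 1

1


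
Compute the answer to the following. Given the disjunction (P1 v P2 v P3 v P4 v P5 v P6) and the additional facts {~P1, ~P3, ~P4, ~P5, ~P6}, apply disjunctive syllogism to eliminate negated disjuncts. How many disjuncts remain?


Original disjuncts (6): P1, P2, P3, P4, P5, P6
Negated (eliminate): ~P1, ~P3, ~P4, ~P5, ~P6
Remaining disjuncts: P2
Count = 6 - 5 = 1

1


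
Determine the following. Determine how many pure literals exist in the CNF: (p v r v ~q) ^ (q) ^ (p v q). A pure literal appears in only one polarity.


Check each variable for pure literal status:
p: pure positive
q: mixed (not pure)
r: pure positive
Pure literal count = 2

2


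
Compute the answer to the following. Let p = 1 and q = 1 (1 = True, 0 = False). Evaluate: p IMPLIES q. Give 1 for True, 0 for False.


p = 1, q = 1
Operation: p IMPLIES q
Evaluate: 1 IMPLIES 1 = 1

1


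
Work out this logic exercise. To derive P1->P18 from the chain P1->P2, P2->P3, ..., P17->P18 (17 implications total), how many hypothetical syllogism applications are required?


With 17 implications in a chain connecting 18 propositions:
P1->P2, P2->P3, ..., P17->P18
Steps needed = (number of implications) - 1 = 17 - 1 = 16

16


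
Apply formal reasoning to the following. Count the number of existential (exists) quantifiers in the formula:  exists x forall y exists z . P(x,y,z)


Quantifier prefix: exists x forall y exists z
Mark each quantifier type:
  E U E
Universal count = 1, Existential count = 2
Asked for existential (exists) quantifiers: 2

2


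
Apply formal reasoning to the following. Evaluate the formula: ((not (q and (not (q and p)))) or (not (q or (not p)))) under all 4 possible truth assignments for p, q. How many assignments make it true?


Check all 4 assignments:
p=0, q=0: 1
p=0, q=1: 0
p=1, q=0: 1
p=1, q=1: 1
Count of True = 3

3


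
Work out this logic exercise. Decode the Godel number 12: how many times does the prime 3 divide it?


Factorize 12 by dividing by 3 repeatedly.
Division steps: 3 divides 12 exactly 1 time(s).
Exponent of 3 = 1

1


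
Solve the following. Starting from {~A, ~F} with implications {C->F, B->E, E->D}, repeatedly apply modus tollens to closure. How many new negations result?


Initial negated facts: {~A, ~F}
Apply modus tollens to closure:
  ~F and C->F  =>  ~C
Final negated: {~A, ~C, ~F}
New negations: {~C}
Count = 1

1


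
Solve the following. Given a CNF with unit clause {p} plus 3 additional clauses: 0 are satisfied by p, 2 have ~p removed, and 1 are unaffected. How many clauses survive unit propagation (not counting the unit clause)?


Satisfied (removed): 0
Shortened (remain): 2
Unchanged (remain): 1
Remaining = 2 + 1 = 3

3


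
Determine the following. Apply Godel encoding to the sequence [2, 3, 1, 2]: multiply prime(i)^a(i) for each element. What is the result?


Encode each element as an exponent of the corresponding prime:
  2^2 = 4
  3^3 = 27
  5^1 = 5
  7^2 = 49
Product = 4 * 27 * 5 * 49 = 26460

26460


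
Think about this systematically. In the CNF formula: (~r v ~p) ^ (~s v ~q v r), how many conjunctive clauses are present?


A CNF formula is a conjunction of clauses.
Clauses are separated by ^.
Counting the conjuncts: 2 clauses.

2


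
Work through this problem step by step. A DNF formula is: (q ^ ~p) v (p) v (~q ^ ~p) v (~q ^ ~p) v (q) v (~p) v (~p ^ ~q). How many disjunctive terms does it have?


A DNF formula is a disjunction of terms (conjunctions).
Terms are separated by v.
Counting the disjuncts: 7 terms.

7


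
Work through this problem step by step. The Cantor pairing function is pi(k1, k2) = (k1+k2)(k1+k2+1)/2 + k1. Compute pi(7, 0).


k1 + k2 = 7
(k1+k2)(k1+k2+1)/2 = 7 * 8 / 2 = 28
pi = 28 + 7 = 35

35
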